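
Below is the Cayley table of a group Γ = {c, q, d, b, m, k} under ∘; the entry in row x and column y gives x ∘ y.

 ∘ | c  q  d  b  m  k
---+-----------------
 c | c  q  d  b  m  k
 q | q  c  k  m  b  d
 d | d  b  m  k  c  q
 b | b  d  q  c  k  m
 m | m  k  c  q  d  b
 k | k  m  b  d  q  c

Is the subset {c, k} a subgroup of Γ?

Yes

{c, k} contains the identity c.
Checking products: every product of two elements of {c, k} (read from the table) lies in {c, k}, so the set is closed.
In a finite group, a nonempty closed subset is a subgroup. So {c, k} ≤ Γ.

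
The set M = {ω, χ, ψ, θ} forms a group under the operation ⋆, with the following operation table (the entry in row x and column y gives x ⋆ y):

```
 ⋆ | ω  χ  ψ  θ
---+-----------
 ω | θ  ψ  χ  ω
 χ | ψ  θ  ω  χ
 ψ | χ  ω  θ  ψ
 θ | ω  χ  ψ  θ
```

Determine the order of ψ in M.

The identity element is θ (its row matches the header).
ψ^1 = ψ
ψ^2 = ψ ⋆ ψ = θ
The first power of ψ equal to the identity is ψ^2, so ord(ψ) = 2.

2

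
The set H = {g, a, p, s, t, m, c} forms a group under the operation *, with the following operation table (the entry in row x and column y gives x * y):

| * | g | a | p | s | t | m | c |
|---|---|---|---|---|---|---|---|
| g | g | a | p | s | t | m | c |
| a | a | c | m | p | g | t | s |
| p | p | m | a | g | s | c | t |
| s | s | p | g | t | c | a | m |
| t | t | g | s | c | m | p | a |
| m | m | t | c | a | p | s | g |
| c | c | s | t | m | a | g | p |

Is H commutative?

Yes

Check whether the table is symmetric across its main diagonal.
Every entry (row x, col y) equals the entry (row y, col x), so H is abelian.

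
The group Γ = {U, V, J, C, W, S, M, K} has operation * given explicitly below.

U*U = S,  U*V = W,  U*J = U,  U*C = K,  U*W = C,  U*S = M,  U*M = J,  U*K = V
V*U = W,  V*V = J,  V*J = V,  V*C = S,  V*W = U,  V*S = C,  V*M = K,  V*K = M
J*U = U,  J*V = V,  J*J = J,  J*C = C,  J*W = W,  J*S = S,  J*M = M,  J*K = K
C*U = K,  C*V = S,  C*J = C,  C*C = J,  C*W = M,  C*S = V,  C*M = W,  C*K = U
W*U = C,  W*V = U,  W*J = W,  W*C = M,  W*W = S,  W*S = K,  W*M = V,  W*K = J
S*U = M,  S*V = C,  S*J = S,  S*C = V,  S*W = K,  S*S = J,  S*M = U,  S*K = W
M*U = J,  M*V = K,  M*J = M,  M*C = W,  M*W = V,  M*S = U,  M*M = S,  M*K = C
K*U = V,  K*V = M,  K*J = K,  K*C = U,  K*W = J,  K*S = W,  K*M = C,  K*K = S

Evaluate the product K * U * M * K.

K * U = V
V * M = K
K * K = S

S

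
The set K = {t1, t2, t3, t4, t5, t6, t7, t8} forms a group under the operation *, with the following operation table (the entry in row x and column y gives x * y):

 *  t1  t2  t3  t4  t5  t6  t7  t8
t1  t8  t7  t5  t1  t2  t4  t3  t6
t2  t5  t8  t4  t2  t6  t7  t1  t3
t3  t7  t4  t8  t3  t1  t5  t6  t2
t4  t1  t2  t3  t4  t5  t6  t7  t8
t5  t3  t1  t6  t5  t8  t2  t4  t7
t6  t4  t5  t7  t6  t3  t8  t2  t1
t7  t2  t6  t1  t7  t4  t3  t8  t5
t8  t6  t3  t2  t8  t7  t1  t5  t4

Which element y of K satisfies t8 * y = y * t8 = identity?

First locate the identity: row t4 matches the header, so t4 is the identity.
Scan row t8 for t4: t8 * t8 = t4. Hence t8^(-1) = t8.

t8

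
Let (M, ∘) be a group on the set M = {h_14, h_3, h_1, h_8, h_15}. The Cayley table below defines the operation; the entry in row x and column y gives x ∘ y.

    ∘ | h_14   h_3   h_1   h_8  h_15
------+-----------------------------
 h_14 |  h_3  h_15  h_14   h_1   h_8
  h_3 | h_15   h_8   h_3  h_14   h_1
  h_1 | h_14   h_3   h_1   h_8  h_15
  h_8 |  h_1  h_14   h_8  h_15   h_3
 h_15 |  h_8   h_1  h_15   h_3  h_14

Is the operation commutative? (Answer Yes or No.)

Yes

Check whether the table is symmetric across its main diagonal.
Every entry (row x, col y) equals the entry (row y, col x), so M is abelian.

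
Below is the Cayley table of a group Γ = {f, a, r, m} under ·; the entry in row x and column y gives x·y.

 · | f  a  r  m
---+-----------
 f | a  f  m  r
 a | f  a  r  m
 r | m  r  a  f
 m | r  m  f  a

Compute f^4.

a

f^1 = f
f^2 = f·f = a
f^3 = a·f = f
f^4 = f·f = a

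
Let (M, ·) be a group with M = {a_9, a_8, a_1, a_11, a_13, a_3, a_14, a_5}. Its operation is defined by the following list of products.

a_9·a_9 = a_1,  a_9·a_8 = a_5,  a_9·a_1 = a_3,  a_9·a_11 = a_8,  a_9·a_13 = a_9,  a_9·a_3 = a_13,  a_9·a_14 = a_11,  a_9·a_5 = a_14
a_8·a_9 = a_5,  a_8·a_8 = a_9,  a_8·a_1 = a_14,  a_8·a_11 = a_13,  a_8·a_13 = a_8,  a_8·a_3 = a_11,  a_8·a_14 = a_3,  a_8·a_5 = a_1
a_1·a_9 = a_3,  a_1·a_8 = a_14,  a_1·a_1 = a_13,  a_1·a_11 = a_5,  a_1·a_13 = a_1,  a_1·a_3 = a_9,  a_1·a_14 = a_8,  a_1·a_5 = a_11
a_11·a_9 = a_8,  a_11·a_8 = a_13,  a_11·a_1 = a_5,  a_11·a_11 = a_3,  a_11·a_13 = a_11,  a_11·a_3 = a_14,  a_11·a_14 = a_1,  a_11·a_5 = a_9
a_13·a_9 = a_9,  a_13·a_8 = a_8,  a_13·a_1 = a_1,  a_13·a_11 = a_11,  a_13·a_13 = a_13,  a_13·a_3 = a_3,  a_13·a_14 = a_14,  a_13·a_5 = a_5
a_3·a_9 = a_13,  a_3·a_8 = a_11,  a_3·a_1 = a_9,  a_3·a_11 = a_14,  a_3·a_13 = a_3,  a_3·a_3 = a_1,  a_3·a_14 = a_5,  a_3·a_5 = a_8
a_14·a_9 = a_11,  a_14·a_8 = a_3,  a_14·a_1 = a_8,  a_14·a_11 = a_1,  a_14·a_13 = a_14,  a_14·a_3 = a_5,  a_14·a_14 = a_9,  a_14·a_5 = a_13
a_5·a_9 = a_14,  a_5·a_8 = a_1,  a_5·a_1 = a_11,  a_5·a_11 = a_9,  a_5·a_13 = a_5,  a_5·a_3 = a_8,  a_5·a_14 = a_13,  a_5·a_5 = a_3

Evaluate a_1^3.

a_1

a_1^1 = a_1
a_1^2 = a_1·a_1 = a_13
a_1^3 = a_13·a_1 = a_1
(Structurally, M here is isomorphic to the cyclic group Z_8.)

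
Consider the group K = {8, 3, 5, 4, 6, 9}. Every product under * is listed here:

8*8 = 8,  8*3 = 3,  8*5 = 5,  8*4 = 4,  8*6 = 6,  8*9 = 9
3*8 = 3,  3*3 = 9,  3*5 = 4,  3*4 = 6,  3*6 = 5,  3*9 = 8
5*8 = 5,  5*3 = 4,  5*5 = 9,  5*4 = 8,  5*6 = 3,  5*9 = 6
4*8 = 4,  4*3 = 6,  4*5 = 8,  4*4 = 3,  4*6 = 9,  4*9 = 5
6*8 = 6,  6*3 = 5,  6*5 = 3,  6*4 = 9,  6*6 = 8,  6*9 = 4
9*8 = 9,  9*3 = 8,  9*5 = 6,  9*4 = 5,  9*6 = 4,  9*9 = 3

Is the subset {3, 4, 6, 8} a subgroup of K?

No

4 * 6 = 9, which is not in {3, 4, 6, 8}.
The subset is not closed under *, so it is not a subgroup.
(Structurally, K here is isomorphic to the cyclic group Z_6.)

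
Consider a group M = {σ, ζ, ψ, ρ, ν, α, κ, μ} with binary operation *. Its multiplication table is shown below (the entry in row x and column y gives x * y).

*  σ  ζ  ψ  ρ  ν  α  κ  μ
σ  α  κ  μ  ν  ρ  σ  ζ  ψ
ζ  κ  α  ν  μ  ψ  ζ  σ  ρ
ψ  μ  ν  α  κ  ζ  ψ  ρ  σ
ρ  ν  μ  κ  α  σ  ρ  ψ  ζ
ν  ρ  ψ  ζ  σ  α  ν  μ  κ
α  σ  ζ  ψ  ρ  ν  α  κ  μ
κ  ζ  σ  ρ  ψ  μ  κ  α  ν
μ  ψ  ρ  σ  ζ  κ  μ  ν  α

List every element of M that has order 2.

{ζ, κ, μ, ν, ρ, σ, ψ}

Identity is α. Compute the order of each non-identity element by repeated multiplication:
  σ: σ → α  (order 2)
  ζ: ζ → α  (order 2)
  ψ: ψ → α  (order 2)
  ρ: ρ → α  (order 2)
  ν: ν → α  (order 2)
  κ: κ → α  (order 2)
  μ: μ → α  (order 2)
Elements of order 2: {ζ, κ, μ, ν, ρ, σ, ψ}.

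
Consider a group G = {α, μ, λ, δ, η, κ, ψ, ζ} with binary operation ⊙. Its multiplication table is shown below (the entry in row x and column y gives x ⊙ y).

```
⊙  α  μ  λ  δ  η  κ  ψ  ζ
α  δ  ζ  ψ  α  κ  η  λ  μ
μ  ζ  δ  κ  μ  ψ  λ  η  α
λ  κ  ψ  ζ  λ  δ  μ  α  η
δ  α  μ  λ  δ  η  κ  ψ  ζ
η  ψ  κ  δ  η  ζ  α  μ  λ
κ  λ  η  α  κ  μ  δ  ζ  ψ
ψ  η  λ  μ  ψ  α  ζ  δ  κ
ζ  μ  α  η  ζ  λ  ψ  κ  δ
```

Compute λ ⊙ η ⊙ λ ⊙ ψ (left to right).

λ ⊙ η = δ
δ ⊙ λ = λ
λ ⊙ ψ = α

α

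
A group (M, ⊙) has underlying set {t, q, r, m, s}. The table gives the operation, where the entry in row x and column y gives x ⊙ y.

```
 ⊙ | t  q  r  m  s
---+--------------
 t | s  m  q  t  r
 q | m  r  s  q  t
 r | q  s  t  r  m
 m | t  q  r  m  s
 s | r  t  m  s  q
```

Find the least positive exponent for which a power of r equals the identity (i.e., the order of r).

The identity element is m (its row matches the header).
r^1 = r
r^2 = r ⊙ r = t
r^3 = t ⊙ r = q
r^4 = q ⊙ r = s
r^5 = s ⊙ r = m
The first power of r equal to the identity is r^5, so ord(r) = 5.

5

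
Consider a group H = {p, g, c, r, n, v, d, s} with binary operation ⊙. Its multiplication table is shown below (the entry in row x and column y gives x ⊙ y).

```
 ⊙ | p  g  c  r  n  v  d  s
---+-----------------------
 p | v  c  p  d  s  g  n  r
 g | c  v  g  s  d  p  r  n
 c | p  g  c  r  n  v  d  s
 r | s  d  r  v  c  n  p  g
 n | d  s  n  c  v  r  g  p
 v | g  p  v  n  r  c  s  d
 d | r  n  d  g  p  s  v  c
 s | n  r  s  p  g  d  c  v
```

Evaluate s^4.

c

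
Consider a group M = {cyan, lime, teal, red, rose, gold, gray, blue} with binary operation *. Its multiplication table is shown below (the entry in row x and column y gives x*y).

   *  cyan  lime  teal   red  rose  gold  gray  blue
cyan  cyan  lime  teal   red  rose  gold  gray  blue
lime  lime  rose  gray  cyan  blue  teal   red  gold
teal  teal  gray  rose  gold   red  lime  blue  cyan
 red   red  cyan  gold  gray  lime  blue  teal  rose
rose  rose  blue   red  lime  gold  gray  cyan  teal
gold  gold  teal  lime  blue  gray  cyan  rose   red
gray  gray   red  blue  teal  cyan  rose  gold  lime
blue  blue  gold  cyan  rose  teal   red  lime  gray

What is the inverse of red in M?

First locate the identity: row cyan matches the header, so cyan is the identity.
Scan row red for cyan: red*lime = cyan. Hence red^(-1) = lime.

lime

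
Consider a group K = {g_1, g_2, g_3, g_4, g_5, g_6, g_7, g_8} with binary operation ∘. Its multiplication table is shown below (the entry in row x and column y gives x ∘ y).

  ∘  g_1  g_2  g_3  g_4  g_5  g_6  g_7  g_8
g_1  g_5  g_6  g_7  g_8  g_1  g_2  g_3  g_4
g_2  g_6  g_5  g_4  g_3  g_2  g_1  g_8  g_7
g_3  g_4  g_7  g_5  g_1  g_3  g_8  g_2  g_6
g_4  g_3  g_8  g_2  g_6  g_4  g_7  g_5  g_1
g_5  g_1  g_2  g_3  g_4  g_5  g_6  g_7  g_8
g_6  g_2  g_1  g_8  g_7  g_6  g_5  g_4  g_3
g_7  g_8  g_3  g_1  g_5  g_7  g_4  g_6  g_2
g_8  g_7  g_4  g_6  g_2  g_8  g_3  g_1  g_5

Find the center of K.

{g_5, g_6}

An element z is central iff its row equals its column in the table.
For g_7: g_7 ∘ g_3 = g_1 ≠ g_2 = g_3 ∘ g_7, so g_7 ∉ Z.
Checking each element this way leaves Z(K) = {g_5, g_6}.
(Structurally, K here is isomorphic to the dihedral group D_4.)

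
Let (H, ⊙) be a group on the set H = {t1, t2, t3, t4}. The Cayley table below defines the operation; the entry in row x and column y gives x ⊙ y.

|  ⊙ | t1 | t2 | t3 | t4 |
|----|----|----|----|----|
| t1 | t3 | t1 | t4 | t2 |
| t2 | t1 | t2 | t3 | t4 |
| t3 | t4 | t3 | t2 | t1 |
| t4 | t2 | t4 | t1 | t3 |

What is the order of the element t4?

4

The identity element is t2 (its row matches the header).
t4^1 = t4
t4^2 = t4 ⊙ t4 = t3
t4^3 = t3 ⊙ t4 = t1
t4^4 = t1 ⊙ t4 = t2
The first power of t4 equal to the identity is t4^4, so ord(t4) = 4.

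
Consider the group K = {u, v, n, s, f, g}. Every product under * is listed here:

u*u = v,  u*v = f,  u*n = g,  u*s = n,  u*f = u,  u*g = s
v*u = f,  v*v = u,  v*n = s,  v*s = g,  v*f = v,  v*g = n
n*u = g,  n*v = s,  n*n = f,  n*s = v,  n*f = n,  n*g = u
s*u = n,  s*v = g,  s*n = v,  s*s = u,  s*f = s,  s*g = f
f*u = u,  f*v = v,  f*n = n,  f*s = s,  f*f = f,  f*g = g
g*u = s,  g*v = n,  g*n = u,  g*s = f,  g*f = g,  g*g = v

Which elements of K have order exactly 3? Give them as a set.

{u, v}

Identity is f. Compute the order of each non-identity element by repeated multiplication:
  u: u → v → f  (order 3)
  v: v → u → f  (order 3)
  n: n → f  (order 2)
  s: s → u → n → v → g → f  (order 6)
  g: g → v → n → u → s → f  (order 6)
Elements of order 3: {u, v}.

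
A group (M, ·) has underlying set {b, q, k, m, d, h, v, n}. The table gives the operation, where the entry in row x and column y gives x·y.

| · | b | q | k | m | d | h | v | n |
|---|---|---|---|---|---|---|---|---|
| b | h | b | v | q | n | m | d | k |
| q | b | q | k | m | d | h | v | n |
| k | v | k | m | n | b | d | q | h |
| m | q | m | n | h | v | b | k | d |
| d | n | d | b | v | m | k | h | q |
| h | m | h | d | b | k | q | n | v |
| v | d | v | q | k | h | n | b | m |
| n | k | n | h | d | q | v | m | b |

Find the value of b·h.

Read row b, column h: b·h = m.
(Structurally, M here is isomorphic to the cyclic group Z_8.)

m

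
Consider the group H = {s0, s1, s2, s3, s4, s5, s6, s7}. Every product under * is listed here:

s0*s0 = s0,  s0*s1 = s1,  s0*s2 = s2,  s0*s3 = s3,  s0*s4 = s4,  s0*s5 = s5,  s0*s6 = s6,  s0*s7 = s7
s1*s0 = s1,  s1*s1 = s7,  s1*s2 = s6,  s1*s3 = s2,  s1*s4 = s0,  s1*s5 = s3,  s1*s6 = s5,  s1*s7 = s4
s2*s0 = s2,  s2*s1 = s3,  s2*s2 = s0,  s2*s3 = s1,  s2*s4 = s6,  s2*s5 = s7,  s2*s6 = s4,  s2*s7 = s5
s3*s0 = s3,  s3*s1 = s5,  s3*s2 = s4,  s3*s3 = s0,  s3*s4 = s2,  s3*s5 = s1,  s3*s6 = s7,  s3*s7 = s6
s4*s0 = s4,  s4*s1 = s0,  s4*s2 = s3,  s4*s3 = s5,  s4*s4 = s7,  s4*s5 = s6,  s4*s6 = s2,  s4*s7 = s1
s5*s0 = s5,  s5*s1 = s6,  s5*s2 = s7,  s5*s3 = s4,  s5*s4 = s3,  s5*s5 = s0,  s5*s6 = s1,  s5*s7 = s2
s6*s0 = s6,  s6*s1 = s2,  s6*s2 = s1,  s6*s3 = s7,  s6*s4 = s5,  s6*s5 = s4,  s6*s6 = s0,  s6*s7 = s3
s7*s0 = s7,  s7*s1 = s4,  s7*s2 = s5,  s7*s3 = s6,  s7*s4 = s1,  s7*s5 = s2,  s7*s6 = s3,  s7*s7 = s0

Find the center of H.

{s0, s7}

An element z is central iff its row equals its column in the table.
For s2: s2 * s1 = s3 ≠ s6 = s1 * s2, so s2 ∉ Z.
Checking each element this way leaves Z(H) = {s0, s7}.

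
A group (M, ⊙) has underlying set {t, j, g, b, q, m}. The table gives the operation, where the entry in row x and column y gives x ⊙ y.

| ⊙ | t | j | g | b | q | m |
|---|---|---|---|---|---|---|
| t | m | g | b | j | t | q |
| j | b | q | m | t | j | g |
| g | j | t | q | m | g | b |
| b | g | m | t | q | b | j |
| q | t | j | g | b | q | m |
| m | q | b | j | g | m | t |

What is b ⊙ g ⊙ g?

b ⊙ g = t
t ⊙ g = b
(Structurally, M here is isomorphic to the symmetric group S_3.)

b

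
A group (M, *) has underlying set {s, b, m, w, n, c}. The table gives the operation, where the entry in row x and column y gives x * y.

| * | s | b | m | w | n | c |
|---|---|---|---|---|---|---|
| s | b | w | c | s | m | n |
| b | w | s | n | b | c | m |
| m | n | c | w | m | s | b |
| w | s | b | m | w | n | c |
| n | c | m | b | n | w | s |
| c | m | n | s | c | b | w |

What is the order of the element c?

The identity element is w (its row matches the header).
c^1 = c
c^2 = c * c = w
The first power of c equal to the identity is c^2, so ord(c) = 2.

2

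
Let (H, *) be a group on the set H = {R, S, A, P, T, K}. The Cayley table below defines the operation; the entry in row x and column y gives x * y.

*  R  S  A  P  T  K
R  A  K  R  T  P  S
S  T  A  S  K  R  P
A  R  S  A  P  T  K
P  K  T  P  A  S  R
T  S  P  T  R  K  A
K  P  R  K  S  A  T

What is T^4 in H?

T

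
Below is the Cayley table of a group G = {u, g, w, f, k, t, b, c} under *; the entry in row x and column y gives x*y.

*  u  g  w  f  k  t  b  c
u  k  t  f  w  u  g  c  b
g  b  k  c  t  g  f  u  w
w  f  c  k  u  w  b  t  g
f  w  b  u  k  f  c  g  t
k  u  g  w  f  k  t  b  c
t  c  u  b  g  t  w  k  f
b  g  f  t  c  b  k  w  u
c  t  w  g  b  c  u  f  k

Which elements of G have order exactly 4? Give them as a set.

{b, t}

Identity is k. Compute the order of each non-identity element by repeated multiplication:
  u: u → k  (order 2)
  g: g → k  (order 2)
  w: w → k  (order 2)
  f: f → k  (order 2)
  t: t → w → b → k  (order 4)
  b: b → w → t → k  (order 4)
  c: c → k  (order 2)
Elements of order 4: {b, t}.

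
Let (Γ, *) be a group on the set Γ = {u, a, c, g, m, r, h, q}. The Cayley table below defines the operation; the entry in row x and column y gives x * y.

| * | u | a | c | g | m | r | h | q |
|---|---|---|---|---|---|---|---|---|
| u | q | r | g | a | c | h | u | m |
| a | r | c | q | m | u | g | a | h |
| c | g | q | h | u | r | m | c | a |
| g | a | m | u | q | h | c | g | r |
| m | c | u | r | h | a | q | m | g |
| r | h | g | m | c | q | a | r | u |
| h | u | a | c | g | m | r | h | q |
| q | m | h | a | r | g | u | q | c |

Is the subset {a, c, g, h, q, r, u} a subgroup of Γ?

a * g = m, which is not in {a, c, g, h, q, r, u}.
The subset is not closed under *, so it is not a subgroup.

No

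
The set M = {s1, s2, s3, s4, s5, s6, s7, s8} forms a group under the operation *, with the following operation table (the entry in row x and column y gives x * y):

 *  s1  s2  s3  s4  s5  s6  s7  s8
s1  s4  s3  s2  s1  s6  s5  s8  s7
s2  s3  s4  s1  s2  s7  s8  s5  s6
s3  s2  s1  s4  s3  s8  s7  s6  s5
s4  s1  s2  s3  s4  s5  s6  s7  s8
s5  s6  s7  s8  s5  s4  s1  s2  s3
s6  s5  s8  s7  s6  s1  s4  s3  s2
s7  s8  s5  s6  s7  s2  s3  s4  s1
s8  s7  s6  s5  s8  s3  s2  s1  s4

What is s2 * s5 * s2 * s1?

s2 * s5 = s7
s7 * s2 = s5
s5 * s1 = s6
(Structurally, M here is isomorphic to the elementary abelian group (Z_2)^3.)

s6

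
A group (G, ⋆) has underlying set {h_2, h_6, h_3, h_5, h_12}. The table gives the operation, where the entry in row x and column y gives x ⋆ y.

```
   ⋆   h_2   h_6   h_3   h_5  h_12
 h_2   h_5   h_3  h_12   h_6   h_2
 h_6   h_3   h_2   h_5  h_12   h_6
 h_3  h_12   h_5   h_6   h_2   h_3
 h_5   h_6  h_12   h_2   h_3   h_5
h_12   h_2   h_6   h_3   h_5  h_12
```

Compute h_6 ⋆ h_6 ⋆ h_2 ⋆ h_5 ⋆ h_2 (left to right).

h_12

h_6 ⋆ h_6 = h_2
h_2 ⋆ h_2 = h_5
h_5 ⋆ h_5 = h_3
h_3 ⋆ h_2 = h_12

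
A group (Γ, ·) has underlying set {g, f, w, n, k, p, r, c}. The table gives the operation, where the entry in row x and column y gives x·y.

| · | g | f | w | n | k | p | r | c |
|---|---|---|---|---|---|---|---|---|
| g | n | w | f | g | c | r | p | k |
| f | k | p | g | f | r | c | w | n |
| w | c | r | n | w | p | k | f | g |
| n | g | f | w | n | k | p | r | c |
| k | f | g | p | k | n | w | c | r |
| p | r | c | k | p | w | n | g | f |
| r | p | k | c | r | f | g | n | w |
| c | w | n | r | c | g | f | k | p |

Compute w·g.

c

Read row w, column g: w·g = c.
(Structurally, Γ here is isomorphic to the dihedral group D_4.)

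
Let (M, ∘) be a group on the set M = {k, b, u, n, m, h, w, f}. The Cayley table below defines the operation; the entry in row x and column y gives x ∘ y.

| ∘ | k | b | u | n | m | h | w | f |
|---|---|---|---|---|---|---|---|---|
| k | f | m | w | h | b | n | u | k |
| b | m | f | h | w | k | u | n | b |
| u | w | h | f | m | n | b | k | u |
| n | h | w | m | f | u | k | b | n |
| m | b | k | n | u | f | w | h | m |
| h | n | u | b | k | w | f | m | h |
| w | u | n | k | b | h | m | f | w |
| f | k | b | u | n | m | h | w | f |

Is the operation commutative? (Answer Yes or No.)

Check whether the table is symmetric across its main diagonal.
Every entry (row x, col y) equals the entry (row y, col x), so M is abelian.
(In fact M ≅ the elementary abelian group (Z_2)^3.)

Yes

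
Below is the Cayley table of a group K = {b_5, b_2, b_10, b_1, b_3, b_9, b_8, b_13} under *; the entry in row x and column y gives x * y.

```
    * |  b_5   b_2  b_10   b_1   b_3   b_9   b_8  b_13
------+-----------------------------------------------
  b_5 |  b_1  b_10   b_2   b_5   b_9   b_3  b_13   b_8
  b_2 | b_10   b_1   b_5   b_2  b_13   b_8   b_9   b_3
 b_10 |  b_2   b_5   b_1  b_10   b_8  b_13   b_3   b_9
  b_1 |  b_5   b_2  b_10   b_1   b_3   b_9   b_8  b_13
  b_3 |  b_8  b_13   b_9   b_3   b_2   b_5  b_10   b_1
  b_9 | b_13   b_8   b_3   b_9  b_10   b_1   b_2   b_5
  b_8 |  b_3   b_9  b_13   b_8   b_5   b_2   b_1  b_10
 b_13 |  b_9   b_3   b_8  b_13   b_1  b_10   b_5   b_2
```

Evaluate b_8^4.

b_8^1 = b_8
b_8^2 = b_8 * b_8 = b_1
b_8^3 = b_1 * b_8 = b_8
b_8^4 = b_8 * b_8 = b_1

b_1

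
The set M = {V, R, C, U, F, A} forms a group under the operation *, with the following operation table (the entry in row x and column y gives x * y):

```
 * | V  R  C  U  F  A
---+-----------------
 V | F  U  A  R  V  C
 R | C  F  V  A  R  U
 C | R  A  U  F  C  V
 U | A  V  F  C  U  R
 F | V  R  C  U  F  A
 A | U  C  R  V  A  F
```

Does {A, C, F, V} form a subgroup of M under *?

C * C = U, which is not in {A, C, F, V}.
The subset is not closed under *, so it is not a subgroup.

No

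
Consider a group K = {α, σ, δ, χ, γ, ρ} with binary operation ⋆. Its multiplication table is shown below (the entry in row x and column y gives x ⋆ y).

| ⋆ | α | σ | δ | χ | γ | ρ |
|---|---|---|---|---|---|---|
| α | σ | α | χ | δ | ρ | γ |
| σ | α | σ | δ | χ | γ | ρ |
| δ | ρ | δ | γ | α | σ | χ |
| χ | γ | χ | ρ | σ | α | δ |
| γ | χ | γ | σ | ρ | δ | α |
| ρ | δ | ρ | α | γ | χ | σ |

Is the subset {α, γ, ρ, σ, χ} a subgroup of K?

γ ⋆ γ = δ, which is not in {α, γ, ρ, σ, χ}.
The subset is not closed under ⋆, so it is not a subgroup.

No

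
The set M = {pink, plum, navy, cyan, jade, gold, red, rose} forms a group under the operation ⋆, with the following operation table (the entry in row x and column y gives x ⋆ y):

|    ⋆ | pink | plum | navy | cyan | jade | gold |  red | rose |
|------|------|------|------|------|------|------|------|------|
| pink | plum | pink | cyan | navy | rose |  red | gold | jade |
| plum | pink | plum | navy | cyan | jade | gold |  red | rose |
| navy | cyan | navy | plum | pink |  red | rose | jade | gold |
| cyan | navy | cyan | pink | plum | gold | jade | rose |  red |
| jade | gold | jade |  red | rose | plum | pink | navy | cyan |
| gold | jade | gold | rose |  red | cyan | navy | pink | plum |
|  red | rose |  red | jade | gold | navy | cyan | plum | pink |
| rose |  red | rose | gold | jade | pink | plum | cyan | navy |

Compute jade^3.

jade^1 = jade
jade^2 = jade ⋆ jade = plum
jade^3 = plum ⋆ jade = jade

jade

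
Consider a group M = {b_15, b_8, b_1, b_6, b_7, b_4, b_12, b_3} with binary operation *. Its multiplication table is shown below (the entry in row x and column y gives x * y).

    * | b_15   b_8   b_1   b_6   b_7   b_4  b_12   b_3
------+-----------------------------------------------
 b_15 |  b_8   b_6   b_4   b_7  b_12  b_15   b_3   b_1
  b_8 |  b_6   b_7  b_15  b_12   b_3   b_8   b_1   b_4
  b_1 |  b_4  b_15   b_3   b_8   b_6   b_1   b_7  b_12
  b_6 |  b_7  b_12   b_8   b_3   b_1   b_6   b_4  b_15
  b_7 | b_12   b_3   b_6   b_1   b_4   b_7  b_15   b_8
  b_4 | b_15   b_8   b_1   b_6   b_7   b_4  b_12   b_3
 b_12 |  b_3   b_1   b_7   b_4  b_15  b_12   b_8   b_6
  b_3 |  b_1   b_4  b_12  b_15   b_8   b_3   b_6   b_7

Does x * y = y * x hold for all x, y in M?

Check whether the table is symmetric across its main diagonal.
Every entry (row x, col y) equals the entry (row y, col x), so M is abelian.

Yes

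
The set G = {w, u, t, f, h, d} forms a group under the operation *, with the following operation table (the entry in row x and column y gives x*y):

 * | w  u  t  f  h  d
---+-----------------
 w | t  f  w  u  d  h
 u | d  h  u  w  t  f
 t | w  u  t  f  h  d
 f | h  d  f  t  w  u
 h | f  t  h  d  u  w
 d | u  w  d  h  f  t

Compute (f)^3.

f^1 = f
f^2 = f*f = t
f^3 = t*f = f
(Structurally, G here is isomorphic to the symmetric group S_3.)

f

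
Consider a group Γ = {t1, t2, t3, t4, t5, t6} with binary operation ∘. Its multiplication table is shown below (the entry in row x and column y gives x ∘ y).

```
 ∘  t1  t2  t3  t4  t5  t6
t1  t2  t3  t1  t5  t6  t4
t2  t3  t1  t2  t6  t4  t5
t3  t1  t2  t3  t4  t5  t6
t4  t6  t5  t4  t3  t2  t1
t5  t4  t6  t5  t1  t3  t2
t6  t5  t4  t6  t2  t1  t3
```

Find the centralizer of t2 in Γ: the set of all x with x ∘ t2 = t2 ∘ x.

{t1, t2, t3}

Compare row t2 with column t2 entry by entry.
t1 ∘ t2 = t3 = t2 ∘ t1, so t1 commutes with t2.
t5 ∘ t2 = t6 but t2 ∘ t5 = t4, so t5 does not.
Collecting the elements that commute with t2: C(t2) = {t1, t2, t3}.
(Structurally, Γ here is isomorphic to the symmetric group S_3.)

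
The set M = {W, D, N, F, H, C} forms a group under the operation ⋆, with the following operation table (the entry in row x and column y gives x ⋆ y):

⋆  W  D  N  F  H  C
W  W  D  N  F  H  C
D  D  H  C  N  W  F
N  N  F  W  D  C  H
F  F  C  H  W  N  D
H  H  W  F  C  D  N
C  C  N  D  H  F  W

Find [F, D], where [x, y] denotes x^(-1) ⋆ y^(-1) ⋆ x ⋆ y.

H

Identity is W; from the table F^(-1) = F and D^(-1) = H.
F ⋆ H = N
N ⋆ F = D
D ⋆ D = H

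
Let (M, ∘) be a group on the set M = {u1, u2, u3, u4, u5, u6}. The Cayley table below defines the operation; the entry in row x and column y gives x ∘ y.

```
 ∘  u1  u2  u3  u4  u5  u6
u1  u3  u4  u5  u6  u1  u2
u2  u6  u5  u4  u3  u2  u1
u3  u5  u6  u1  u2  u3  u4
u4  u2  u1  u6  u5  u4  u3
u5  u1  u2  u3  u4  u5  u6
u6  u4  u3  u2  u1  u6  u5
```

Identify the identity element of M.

u5

The identity e satisfies e ∘ x = x for all x, so its row in the table reproduces the column headers.
Row u5 reads: u1, u2, u3, u4, u5, u6 — exactly the header order. So u5 is the identity.
(Structurally, M here is isomorphic to the symmetric group S_3.)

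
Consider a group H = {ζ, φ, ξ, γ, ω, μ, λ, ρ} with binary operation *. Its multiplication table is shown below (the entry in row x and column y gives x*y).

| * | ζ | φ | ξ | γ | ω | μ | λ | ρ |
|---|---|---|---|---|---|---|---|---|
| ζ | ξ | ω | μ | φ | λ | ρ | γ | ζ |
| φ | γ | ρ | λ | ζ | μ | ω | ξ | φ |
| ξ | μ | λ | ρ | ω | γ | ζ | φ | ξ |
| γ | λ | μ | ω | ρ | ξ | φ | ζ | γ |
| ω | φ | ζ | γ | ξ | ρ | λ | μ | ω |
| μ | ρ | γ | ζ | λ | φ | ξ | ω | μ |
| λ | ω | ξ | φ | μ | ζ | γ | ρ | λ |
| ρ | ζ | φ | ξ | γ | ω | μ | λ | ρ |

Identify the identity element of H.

ρ

The identity e satisfies e*x = x for all x, so its row in the table reproduces the column headers.
Row ρ reads: ζ, φ, ξ, γ, ω, μ, λ, ρ — exactly the header order. So ρ is the identity.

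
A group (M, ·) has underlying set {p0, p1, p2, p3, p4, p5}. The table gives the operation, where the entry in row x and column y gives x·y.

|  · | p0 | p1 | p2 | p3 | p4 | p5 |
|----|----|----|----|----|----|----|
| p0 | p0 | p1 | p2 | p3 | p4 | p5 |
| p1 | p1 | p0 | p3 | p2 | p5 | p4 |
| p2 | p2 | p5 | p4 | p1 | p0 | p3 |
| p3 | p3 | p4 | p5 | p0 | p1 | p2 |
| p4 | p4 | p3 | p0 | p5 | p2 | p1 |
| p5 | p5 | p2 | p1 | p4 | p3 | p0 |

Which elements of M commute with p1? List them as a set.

{p0, p1}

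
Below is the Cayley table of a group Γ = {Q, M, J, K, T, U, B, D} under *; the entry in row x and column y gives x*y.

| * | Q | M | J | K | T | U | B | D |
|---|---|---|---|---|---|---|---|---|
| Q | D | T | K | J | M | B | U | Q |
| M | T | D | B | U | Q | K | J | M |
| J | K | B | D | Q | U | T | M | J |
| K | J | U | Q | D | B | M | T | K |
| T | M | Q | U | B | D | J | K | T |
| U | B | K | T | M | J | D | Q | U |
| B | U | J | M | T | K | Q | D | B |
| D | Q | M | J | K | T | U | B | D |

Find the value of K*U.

Read row K, column U: K*U = M.

M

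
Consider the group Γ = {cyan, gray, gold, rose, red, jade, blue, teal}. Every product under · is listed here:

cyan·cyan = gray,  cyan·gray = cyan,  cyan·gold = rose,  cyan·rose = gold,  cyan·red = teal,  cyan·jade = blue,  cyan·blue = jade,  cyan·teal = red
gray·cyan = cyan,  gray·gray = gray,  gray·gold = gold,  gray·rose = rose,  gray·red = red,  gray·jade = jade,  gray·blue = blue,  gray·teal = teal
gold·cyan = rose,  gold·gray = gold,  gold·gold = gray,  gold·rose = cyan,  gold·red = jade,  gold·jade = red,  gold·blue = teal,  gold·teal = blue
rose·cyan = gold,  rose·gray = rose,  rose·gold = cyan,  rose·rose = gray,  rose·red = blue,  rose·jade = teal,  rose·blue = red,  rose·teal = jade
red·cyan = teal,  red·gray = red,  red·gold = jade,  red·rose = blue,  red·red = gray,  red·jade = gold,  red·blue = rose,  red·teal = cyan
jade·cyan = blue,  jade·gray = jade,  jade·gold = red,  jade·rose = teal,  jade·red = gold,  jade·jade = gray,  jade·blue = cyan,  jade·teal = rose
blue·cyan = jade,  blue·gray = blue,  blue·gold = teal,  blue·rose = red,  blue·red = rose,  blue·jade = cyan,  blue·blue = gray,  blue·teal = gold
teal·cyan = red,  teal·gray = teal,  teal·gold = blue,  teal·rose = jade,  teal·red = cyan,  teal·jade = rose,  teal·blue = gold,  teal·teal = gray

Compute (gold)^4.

gray

gold^1 = gold
gold^2 = gold·gold = gray
gold^3 = gray·gold = gold
gold^4 = gold·gold = gray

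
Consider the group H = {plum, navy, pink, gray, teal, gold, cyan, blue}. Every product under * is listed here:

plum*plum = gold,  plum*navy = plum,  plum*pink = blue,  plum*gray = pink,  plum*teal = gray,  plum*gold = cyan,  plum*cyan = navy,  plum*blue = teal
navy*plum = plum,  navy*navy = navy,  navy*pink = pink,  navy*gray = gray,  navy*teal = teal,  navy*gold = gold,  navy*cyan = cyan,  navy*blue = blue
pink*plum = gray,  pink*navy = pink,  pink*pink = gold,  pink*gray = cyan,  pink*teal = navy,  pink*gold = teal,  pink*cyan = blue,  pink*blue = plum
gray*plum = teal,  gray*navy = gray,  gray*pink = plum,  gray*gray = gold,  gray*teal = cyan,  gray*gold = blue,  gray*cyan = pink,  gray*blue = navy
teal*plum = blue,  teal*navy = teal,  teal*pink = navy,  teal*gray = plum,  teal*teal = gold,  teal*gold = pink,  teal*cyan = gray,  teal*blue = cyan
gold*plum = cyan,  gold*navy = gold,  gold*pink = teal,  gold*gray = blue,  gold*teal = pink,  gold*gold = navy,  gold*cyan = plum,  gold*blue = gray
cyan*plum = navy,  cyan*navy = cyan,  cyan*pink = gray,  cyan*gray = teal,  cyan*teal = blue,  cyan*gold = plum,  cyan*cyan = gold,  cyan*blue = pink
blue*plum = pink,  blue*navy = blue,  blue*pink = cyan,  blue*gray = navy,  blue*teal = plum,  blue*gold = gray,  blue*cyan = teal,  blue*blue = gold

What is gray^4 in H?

navy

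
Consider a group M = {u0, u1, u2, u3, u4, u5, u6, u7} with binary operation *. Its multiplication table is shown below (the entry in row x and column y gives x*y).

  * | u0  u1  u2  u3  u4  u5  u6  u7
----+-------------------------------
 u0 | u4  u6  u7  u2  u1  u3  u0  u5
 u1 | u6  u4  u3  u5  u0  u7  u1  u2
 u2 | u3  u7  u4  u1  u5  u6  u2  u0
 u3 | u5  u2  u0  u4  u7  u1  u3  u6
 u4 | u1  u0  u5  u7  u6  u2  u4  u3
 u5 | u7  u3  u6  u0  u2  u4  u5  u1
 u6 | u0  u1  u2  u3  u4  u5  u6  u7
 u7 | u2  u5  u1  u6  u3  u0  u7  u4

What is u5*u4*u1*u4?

u5*u4 = u2
u2*u1 = u7
u7*u4 = u3

u3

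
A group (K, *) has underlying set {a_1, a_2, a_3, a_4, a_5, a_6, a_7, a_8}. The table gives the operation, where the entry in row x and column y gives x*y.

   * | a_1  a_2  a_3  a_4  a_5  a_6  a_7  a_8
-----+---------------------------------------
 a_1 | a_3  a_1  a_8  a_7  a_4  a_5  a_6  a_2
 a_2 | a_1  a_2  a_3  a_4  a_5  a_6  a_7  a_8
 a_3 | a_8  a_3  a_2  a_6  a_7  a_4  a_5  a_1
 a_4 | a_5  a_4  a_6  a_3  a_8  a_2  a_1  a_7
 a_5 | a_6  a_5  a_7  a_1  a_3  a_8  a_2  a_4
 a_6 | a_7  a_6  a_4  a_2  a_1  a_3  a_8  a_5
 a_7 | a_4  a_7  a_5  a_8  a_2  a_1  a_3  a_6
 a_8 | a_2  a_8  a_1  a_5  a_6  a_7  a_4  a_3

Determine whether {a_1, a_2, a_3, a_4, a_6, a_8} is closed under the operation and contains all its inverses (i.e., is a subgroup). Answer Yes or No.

No

a_1*a_4 = a_7, which is not in {a_1, a_2, a_3, a_4, a_6, a_8}.
The subset is not closed under *, so it is not a subgroup.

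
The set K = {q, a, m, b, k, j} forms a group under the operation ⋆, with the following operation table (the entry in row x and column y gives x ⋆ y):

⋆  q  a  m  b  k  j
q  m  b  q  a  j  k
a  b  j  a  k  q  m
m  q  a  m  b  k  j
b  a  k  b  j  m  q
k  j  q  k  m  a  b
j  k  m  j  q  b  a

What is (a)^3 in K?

m

a^1 = a
a^2 = a ⋆ a = j
a^3 = j ⋆ a = m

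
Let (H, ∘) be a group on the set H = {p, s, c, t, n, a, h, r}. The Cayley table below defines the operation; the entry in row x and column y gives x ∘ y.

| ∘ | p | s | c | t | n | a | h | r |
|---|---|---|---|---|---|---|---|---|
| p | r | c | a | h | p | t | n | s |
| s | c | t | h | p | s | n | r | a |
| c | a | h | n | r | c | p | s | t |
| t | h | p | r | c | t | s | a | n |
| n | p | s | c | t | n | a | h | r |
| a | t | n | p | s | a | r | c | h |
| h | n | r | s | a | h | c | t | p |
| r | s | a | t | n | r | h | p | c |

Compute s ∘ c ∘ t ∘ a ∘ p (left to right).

s ∘ c = h
h ∘ t = a
a ∘ a = r
r ∘ p = s

s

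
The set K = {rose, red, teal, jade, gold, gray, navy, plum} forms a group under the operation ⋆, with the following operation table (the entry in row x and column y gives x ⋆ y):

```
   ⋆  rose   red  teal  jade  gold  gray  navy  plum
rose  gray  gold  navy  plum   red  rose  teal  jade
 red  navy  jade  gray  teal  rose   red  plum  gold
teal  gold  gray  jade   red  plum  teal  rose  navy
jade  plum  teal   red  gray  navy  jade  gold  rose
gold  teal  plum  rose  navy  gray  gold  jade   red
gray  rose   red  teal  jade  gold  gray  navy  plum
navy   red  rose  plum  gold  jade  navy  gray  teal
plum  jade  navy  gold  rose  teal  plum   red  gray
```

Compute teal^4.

teal^1 = teal
teal^2 = teal ⋆ teal = jade
teal^3 = jade ⋆ teal = red
teal^4 = red ⋆ teal = gray
(Structurally, K here is isomorphic to the dihedral group D_4.)

gray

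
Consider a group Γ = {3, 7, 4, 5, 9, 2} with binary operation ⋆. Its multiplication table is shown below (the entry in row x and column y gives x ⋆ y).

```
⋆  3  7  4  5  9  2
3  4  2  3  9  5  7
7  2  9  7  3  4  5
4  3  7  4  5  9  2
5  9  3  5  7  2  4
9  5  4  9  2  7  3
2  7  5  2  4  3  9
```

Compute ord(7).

3

The identity element is 4 (its row matches the header).
7^1 = 7
7^2 = 7 ⋆ 7 = 9
7^3 = 9 ⋆ 7 = 4
The first power of 7 equal to the identity is 7^3, so ord(7) = 3.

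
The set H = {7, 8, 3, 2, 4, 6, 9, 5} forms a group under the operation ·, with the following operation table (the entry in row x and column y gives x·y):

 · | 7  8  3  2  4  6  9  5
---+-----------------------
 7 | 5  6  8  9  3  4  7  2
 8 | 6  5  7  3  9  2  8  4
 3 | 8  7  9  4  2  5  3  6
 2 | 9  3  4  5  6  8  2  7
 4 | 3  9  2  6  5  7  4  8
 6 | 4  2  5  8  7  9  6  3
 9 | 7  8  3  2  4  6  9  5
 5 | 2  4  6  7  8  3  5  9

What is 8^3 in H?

4

8^1 = 8
8^2 = 8·8 = 5
8^3 = 5·8 = 4
(Structurally, H here is isomorphic to Z_2 x Z_4.)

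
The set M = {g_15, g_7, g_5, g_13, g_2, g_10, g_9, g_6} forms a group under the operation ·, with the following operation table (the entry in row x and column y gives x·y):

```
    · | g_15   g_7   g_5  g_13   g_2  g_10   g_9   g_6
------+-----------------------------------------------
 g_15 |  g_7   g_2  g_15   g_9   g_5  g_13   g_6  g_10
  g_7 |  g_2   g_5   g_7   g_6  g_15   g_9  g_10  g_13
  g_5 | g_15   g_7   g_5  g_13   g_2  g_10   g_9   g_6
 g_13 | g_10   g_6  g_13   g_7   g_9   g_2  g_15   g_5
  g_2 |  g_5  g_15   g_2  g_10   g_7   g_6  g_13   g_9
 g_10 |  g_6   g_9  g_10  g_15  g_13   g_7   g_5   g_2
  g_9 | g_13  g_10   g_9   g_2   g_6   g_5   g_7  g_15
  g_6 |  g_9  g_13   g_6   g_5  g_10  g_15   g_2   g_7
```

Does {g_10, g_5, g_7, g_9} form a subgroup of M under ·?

{g_10, g_5, g_7, g_9} contains the identity g_5.
Checking products: every product of two elements of {g_10, g_5, g_7, g_9} (read from the table) lies in {g_10, g_5, g_7, g_9}, so the set is closed.
In a finite group, a nonempty closed subset is a subgroup. So {g_10, g_5, g_7, g_9} ≤ M.

Yes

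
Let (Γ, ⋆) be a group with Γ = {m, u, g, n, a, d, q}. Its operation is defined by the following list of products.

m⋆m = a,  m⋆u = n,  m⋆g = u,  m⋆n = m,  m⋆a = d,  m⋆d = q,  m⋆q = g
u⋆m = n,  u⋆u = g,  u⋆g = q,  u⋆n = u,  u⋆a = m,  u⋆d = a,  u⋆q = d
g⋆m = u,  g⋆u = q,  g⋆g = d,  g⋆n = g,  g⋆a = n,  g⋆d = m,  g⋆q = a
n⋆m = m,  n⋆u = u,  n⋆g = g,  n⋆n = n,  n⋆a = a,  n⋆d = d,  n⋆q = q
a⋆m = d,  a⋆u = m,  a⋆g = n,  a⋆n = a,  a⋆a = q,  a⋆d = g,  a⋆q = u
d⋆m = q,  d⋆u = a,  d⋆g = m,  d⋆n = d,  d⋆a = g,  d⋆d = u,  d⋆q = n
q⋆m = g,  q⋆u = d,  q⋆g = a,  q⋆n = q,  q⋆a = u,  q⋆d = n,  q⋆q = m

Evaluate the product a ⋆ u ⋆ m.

a ⋆ u = m
m ⋆ m = a

a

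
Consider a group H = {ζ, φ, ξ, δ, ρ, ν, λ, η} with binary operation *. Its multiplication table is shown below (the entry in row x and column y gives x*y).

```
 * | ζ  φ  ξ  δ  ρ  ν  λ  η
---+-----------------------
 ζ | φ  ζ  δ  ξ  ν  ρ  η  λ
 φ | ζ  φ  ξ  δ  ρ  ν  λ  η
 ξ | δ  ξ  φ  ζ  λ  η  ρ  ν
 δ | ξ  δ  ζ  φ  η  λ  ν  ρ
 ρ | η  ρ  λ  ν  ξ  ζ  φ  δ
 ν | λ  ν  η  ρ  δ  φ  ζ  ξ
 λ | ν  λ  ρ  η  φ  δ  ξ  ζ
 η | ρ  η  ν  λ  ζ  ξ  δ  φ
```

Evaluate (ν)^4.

φ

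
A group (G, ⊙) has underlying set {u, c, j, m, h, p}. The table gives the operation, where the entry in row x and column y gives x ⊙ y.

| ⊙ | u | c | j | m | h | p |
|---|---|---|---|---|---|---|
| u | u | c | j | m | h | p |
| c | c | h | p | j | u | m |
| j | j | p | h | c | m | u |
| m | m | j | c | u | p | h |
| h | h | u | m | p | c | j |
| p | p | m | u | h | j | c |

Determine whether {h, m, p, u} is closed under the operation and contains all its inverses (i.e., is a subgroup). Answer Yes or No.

No

p ⊙ p = c, which is not in {h, m, p, u}.
The subset is not closed under ⊙, so it is not a subgroup.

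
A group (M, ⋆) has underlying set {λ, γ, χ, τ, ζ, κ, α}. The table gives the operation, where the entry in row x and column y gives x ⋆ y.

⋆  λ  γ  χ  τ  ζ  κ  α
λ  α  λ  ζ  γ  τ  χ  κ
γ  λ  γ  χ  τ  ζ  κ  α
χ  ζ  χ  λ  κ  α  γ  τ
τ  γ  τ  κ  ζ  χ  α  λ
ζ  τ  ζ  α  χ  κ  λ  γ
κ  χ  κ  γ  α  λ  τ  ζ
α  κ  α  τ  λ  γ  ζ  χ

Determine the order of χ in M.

7

The identity element is γ (its row matches the header).
χ^1 = χ
χ^2 = χ ⋆ χ = λ
χ^3 = λ ⋆ χ = ζ
χ^4 = ζ ⋆ χ = α
χ^5 = α ⋆ χ = τ
χ^6 = τ ⋆ χ = κ
χ^7 = κ ⋆ χ = γ
The first power of χ equal to the identity is χ^7, so ord(χ) = 7.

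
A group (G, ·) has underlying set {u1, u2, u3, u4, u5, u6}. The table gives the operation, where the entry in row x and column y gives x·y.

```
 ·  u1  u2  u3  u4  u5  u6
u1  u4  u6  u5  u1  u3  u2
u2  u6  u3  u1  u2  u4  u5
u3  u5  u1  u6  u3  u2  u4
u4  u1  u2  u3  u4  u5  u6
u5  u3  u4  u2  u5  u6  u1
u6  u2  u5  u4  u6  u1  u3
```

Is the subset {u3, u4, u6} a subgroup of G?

Yes

{u3, u4, u6} contains the identity u4.
Checking products: every product of two elements of {u3, u4, u6} (read from the table) lies in {u3, u4, u6}, so the set is closed.
In a finite group, a nonempty closed subset is a subgroup. So {u3, u4, u6} ≤ G.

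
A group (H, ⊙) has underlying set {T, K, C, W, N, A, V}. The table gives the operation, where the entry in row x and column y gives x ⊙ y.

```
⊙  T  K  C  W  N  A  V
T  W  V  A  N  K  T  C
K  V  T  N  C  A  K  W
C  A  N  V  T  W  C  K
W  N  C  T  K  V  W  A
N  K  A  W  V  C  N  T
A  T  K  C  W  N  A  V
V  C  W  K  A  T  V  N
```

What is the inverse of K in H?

First locate the identity: row A matches the header, so A is the identity.
Scan row K for A: K ⊙ N = A. Hence K^(-1) = N.

N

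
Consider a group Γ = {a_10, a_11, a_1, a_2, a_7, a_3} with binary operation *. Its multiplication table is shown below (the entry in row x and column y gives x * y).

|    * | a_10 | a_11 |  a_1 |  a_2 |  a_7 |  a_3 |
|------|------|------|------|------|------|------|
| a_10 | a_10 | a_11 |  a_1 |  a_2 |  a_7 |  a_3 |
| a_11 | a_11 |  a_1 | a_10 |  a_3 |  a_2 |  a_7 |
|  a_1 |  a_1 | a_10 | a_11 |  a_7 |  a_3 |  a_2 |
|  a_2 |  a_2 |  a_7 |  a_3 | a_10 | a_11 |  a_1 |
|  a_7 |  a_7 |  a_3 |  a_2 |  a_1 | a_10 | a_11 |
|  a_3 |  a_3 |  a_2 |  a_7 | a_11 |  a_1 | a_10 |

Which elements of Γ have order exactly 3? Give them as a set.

{a_1, a_11}

Identity is a_10. Compute the order of each non-identity element by repeated multiplication:
  a_11: a_11 → a_1 → a_10  (order 3)
  a_1: a_1 → a_11 → a_10  (order 3)
  a_2: a_2 → a_10  (order 2)
  a_7: a_7 → a_10  (order 2)
  a_3: a_3 → a_10  (order 2)
Elements of order 3: {a_1, a_11}.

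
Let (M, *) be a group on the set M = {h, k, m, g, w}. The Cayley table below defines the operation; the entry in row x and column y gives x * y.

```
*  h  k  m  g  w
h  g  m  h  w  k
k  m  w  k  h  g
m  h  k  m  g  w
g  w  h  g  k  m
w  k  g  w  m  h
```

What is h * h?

g

Read row h, column h: h * h = g.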